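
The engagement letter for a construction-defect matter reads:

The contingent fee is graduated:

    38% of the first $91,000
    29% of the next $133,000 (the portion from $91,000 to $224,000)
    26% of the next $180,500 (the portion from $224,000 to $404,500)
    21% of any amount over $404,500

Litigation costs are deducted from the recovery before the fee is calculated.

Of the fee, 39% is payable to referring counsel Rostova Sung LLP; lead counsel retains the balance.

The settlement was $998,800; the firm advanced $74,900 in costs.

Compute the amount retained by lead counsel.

$139,783.94

Fee base (net of costs): $998,800 − $74,900 = $923,900
First $91,000 at 38% = $34,580.00
Next $133,000 at 29% = $38,570.00
Next $180,500 at 26% = $46,930.00
Remaining $519,400 at 21% = $109,074.00
Fee: $34,580.00 + $38,570.00 + $46,930.00 + $109,074.00 = $229,154.00
Referral share: 39% of $229,154.00 = $89,370.06; lead counsel retains $229,154.00 − $89,370.06 = $139,783.94.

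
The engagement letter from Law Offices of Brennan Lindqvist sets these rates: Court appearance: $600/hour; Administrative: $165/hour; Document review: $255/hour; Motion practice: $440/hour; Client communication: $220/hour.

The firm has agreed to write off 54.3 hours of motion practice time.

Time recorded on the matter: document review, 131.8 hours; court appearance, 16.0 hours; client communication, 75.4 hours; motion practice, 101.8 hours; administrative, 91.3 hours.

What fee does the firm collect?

$95,761.50

Court appearance: 16.0 × $600 = $9,600.00
Administrative: 91.3 × $165 = $15,064.50
Document review: 131.8 × $255 = $33,609.00
Motion practice: 101.8 × $440 = $44,792.00
Client communication: 75.4 × $220 = $16,588.00
Subtotal: $119,653.50
Write-off: 54.3 × $440 = $23,892.00
Total: $119,653.50 − $23,892.00 = $95,761.50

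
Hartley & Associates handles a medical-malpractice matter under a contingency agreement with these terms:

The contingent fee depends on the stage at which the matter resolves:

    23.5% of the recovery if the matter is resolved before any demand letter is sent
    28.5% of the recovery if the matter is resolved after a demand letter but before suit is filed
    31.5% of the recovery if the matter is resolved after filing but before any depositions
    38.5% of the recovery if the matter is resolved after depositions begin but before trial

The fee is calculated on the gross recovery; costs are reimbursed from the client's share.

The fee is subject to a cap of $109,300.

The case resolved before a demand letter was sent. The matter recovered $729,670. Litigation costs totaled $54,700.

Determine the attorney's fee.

$109,300.00

Fee base is the gross recovery, $729,670; costs are reimbursed separately.
The matter resolved before a demand letter was sent, so the 23.5% rate applies.
$729,670 × 23.5% = $171,472.45
$171,472.45 exceeds the $109,300 cap, so the fee is capped at $109,300.00.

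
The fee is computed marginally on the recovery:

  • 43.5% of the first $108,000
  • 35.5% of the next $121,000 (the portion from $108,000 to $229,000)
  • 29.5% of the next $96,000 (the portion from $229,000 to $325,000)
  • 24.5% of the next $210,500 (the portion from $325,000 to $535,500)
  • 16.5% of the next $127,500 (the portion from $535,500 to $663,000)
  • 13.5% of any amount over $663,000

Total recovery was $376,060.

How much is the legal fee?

$130,764.70

First $108,000 at 43.5% = $46,980.00
Next $121,000 at 35.5% = $42,955.00
Next $96,000 at 29.5% = $28,320.00
Remaining $51,060 at 24.5% = $12,509.70
Fee: $46,980.00 + $42,955.00 + $28,320.00 + $12,509.70 = $130,764.70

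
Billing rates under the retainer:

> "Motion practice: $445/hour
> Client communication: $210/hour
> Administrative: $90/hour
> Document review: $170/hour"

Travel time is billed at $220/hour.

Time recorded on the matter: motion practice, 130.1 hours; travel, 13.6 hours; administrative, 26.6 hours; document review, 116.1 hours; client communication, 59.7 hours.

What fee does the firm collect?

$95,554.50

Motion practice: 130.1 × $445 = $57,894.50
Client communication: 59.7 × $210 = $12,537.00
Administrative: 26.6 × $90 = $2,394.00
Document review: 116.1 × $170 = $19,737.00
Subtotal: $57,894.50 + $12,537.00 + $2,394.00 + $19,737.00 = $92,562.50
Travel: 13.6 × $220 = $2,992.00
Total: $92,562.50 + $2,992.00 = $95,554.50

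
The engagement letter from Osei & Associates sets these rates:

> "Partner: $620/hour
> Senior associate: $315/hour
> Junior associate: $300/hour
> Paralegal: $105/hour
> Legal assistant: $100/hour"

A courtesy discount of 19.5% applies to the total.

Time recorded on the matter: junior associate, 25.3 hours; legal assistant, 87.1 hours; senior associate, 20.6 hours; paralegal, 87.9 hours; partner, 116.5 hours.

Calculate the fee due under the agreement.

Partner: 116.5 × $620 = $72,230.00
Senior associate: 20.6 × $315 = $6,489.00
Junior associate: 25.3 × $300 = $7,590.00
Paralegal: 87.9 × $105 = $9,229.50
Legal assistant: 87.1 × $100 = $8,710.00
Subtotal: $104,248.50
Less 19.5% discount: −$20,328.46
Total: $104,248.50 − $20,328.46 = $83,920.04

$83,920.04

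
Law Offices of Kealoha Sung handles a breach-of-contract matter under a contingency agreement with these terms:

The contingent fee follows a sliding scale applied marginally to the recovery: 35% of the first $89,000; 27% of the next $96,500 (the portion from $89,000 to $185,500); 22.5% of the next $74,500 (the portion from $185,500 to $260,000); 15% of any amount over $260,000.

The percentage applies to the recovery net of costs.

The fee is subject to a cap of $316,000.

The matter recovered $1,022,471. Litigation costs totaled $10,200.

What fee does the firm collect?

$186,808.15

Fee base (net of costs): $1,022,471 − $10,200 = $1,012,271
First $89,000 at 35% = $31,150.00
Next $96,500 at 27% = $26,055.00
Next $74,500 at 22.5% = $16,762.50
Remaining $752,271 at 15% = $112,840.65
Fee: $31,150.00 + $26,055.00 + $16,762.50 + $112,840.65 = $186,808.15
$186,808.15 is under the $316,000 cap.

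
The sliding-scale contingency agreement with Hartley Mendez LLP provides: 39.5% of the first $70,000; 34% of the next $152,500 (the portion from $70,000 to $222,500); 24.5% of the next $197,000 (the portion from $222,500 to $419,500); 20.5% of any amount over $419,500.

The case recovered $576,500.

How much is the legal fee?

$159,950.00

First $70,000 at 39.5% = $27,650.00
Next $152,500 at 34% = $51,850.00
Next $197,000 at 24.5% = $48,265.00
Remaining $157,000 at 20.5% = $32,185.00
Fee: $27,650.00 + $51,850.00 + $48,265.00 + $32,185.00 = $159,950.00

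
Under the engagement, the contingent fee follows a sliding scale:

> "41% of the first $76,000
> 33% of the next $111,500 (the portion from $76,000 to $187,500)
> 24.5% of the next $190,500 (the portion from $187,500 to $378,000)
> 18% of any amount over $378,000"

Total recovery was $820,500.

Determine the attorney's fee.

First $76,000 at 41% = $31,160.00
Next $111,500 at 33% = $36,795.00
Next $190,500 at 24.5% = $46,672.50
Remaining $442,500 at 18% = $79,650.00
Fee: $31,160.00 + $36,795.00 + $46,672.50 + $79,650.00 = $194,277.50

$194,277.50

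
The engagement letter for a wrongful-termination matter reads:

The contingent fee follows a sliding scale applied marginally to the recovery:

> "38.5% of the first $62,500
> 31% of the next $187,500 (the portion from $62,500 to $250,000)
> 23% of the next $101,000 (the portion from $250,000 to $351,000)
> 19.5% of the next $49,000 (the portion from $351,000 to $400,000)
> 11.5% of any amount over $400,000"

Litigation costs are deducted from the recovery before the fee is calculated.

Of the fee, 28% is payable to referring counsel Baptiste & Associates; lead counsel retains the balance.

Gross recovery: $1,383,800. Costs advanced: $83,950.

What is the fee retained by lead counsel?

$157,287.78

Fee base (net of costs): $1,383,800 − $83,950 = $1,299,850
First $62,500 at 38.5% = $24,062.50
Next $187,500 at 31% = $58,125.00
Next $101,000 at 23% = $23,230.00
Next $49,000 at 19.5% = $9,555.00
Remaining $899,850 at 11.5% = $103,482.75
Fee: $24,062.50 + $58,125.00 + $23,230.00 + $9,555.00 + $103,482.75 = $218,455.25
Referral share: 28% of $218,455.25 = $61,167.47; lead counsel retains $218,455.25 − $61,167.47 = $157,287.78.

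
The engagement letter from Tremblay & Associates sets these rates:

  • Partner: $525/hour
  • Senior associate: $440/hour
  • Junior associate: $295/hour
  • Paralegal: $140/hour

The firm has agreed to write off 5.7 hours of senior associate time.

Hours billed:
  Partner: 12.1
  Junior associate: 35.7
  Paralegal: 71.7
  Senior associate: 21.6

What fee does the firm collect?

Partner: 12.1 × $525 = $6,352.50
Senior associate: 21.6 × $440 = $9,504.00
Junior associate: 35.7 × $295 = $10,531.50
Paralegal: 71.7 × $140 = $10,038.00
Subtotal: $36,426.00
Write-off: 5.7 × $440 = $2,508.00
Total: $36,426.00 − $2,508.00 = $33,918.00

$33,918.00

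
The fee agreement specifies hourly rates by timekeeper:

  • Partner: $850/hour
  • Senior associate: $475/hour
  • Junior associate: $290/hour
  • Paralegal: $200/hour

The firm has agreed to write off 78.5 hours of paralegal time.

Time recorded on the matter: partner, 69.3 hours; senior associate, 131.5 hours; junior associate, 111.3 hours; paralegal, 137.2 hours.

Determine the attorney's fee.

Partner: 69.3 × $850 = $58,905.00
Senior associate: 131.5 × $475 = $62,462.50
Junior associate: 111.3 × $290 = $32,277.00
Paralegal: 137.2 × $200 = $27,440.00
Subtotal: $181,084.50
Write-off: 78.5 × $200 = $15,700.00
Total: $181,084.50 − $15,700.00 = $165,384.50

$165,384.50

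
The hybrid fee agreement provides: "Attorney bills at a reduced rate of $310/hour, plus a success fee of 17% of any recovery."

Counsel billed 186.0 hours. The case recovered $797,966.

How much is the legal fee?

$193,314.22

Hourly: 186.0 × $310 = $57,660.00
Success fee: 17% of $797,966 = $135,654.22
Total: $57,660.00 + $135,654.22 = $193,314.22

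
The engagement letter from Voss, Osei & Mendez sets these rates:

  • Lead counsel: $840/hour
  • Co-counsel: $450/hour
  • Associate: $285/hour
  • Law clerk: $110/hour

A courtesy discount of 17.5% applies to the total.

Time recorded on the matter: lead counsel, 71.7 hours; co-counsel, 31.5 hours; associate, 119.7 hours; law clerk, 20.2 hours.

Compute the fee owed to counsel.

Lead counsel: 71.7 × $840 = $60,228.00
Co-counsel: 31.5 × $450 = $14,175.00
Associate: 119.7 × $285 = $34,114.50
Law clerk: 20.2 × $110 = $2,222.00
Subtotal: $110,739.50
Less 17.5% discount: −$19,379.41
Total: $110,739.50 − $19,379.41 = $91,360.09

$91,360.09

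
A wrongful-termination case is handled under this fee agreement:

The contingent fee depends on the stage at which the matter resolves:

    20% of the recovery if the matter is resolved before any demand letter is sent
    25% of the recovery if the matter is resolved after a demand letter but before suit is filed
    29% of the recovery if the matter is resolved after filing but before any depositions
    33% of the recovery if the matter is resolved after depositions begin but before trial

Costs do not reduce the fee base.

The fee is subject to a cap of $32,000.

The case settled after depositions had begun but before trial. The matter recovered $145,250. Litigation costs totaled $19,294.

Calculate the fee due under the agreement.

Fee base is the gross recovery, $145,250; costs are reimbursed separately.
The matter settled after depositions had begun but before trial, so the 33% rate applies.
$145,250 × 33% = $47,932.50
$47,932.50 exceeds the $32,000 cap, so the fee is capped at $32,000.00.

$32,000.00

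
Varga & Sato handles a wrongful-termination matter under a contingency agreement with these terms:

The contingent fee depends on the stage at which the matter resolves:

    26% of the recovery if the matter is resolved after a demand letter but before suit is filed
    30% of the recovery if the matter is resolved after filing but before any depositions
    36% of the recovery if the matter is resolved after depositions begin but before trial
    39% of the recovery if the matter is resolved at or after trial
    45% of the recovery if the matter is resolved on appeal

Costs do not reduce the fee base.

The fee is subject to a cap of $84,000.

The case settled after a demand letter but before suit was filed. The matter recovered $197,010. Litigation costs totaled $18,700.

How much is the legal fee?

Fee base is the gross recovery, $197,010; costs are reimbursed separately.
The matter settled after a demand letter but before suit was filed, so the 26% rate applies.
$197,010 × 26% = $51,222.60
$51,222.60 is under the $84,000 cap.

$51,222.60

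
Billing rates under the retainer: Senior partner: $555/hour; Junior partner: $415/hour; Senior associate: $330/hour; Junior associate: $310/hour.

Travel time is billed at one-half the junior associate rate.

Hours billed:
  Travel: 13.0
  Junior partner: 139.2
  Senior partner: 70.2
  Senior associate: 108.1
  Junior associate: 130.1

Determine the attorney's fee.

$174,748.00

Senior partner: 70.2 × $555 = $38,961.00
Junior partner: 139.2 × $415 = $57,768.00
Senior associate: 108.1 × $330 = $35,673.00
Junior associate: 130.1 × $310 = $40,331.00
Subtotal: $38,961.00 + $57,768.00 + $35,673.00 + $40,331.00 = $172,733.00
Travel: 13.0 × ($310 ÷ 2) = 13.0 × $155.00 = $2,015.00
Total: $172,733.00 + $2,015.00 = $174,748.00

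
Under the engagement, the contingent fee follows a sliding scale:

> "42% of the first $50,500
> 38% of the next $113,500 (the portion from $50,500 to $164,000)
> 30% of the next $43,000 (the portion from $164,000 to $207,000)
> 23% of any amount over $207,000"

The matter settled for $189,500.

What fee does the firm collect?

First $50,500 at 42% = $21,210.00
Next $113,500 at 38% = $43,130.00
Remaining $25,500 at 30% = $7,650.00
Fee: $21,210.00 + $43,130.00 + $7,650.00 = $71,990.00

$71,990.00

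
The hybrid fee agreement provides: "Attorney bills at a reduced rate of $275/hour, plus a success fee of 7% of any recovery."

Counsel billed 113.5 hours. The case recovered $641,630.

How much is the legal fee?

$76,126.60

Hourly: 113.5 × $275 = $31,212.50
Success fee: 7% of $641,630 = $44,914.10
Total: $31,212.50 + $44,914.10 = $76,126.60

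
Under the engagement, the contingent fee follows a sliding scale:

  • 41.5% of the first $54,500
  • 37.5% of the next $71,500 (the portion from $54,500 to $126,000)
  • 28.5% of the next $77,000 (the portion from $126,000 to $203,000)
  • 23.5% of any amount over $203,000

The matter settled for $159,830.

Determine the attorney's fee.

First $54,500 at 41.5% = $22,617.50
Next $71,500 at 37.5% = $26,812.50
Remaining $33,830 at 28.5% = $9,641.55
Fee: $22,617.50 + $26,812.50 + $9,641.55 = $59,071.55

$59,071.55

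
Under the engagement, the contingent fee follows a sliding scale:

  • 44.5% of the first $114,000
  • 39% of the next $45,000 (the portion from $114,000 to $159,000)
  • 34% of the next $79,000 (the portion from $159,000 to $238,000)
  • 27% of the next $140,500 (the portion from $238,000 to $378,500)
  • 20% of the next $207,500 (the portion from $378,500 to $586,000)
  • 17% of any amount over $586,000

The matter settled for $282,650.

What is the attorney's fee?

First $114,000 at 44.5% = $50,730.00
Next $45,000 at 39% = $17,550.00
Next $79,000 at 34% = $26,860.00
Remaining $44,650 at 27% = $12,055.50
Fee: $50,730.00 + $17,550.00 + $26,860.00 + $12,055.50 = $107,195.50

$107,195.50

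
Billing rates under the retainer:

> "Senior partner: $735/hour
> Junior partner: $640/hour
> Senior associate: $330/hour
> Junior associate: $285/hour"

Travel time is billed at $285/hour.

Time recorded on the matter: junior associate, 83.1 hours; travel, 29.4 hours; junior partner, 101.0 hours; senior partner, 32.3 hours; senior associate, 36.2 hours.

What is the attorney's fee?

Senior partner: 32.3 × $735 = $23,740.50
Junior partner: 101.0 × $640 = $64,640.00
Senior associate: 36.2 × $330 = $11,946.00
Junior associate: 83.1 × $285 = $23,683.50
Subtotal: $23,740.50 + $64,640.00 + $11,946.00 + $23,683.50 = $124,010.00
Travel: 29.4 × $285 = $8,379.00
Total: $124,010.00 + $8,379.00 = $132,389.00

$132,389.00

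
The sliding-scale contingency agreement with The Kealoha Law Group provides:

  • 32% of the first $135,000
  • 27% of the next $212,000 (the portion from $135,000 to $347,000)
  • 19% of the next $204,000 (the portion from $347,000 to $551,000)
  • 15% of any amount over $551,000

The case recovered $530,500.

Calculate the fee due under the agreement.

$135,305.00

First $135,000 at 32% = $43,200.00
Next $212,000 at 27% = $57,240.00
Remaining $183,500 at 19% = $34,865.00
Fee: $43,200.00 + $57,240.00 + $34,865.00 = $135,305.00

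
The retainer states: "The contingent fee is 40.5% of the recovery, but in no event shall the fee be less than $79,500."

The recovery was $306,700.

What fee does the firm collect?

40.5% of $306,700 = $124,213.50
That exceeds the $79,500 minimum.

$124,213.50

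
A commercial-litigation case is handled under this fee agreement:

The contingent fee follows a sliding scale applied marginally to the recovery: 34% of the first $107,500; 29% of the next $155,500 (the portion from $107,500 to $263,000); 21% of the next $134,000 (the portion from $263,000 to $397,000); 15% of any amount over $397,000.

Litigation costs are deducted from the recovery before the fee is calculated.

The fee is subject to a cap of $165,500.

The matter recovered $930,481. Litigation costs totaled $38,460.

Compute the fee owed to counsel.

$165,500.00

Fee base (net of costs): $930,481 − $38,460 = $892,021
First $107,500 at 34% = $36,550.00
Next $155,500 at 29% = $45,095.00
Next $134,000 at 21% = $28,140.00
Remaining $495,021 at 15% = $74,253.15
Fee: $36,550.00 + $45,095.00 + $28,140.00 + $74,253.15 = $184,038.15
$184,038.15 exceeds the $165,500 cap, so the fee is capped at $165,500.00.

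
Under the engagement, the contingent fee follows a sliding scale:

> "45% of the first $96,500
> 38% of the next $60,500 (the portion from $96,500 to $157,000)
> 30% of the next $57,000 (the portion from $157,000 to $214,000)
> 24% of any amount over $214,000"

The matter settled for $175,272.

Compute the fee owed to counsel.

$71,896.60

First $96,500 at 45% = $43,425.00
Next $60,500 at 38% = $22,990.00
Remaining $18,272 at 30% = $5,481.60
Fee: $43,425.00 + $22,990.00 + $5,481.60 = $71,896.60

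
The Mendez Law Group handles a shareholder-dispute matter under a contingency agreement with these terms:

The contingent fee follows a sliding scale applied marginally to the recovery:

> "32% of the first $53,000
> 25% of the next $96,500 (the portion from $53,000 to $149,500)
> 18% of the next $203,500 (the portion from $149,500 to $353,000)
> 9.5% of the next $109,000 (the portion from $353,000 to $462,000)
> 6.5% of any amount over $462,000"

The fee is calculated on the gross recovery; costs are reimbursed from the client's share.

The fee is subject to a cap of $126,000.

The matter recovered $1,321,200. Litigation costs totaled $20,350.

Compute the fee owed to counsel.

$126,000.00

Fee base is the gross recovery, $1,321,200; costs are reimbursed separately.
First $53,000 at 32% = $16,960.00
Next $96,500 at 25% = $24,125.00
Next $203,500 at 18% = $36,630.00
Next $109,000 at 9.5% = $10,355.00
Remaining $859,200 at 6.5% = $55,848.00
Fee: $16,960.00 + $24,125.00 + $36,630.00 + $10,355.00 + $55,848.00 = $143,918.00
$143,918.00 exceeds the $126,000 cap, so the fee is capped at $126,000.00.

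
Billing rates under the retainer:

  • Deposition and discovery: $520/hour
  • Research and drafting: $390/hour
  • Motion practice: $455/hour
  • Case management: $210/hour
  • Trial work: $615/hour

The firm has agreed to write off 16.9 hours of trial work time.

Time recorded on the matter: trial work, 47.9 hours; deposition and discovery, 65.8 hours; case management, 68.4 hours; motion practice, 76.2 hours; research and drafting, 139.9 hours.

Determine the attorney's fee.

Deposition and discovery: 65.8 × $520 = $34,216.00
Research and drafting: 139.9 × $390 = $54,561.00
Motion practice: 76.2 × $455 = $34,671.00
Case management: 68.4 × $210 = $14,364.00
Trial work: 47.9 × $615 = $29,458.50
Subtotal: $167,270.50
Write-off: 16.9 × $615 = $10,393.50
Total: $167,270.50 − $10,393.50 = $156,877.00

$156,877.00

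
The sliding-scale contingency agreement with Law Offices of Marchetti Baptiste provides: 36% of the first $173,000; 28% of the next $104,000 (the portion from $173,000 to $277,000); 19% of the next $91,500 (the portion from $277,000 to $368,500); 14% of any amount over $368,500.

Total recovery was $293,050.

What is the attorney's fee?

$94,449.50

First $173,000 at 36% = $62,280.00
Next $104,000 at 28% = $29,120.00
Remaining $16,050 at 19% = $3,049.50
Fee: $62,280.00 + $29,120.00 + $3,049.50 = $94,449.50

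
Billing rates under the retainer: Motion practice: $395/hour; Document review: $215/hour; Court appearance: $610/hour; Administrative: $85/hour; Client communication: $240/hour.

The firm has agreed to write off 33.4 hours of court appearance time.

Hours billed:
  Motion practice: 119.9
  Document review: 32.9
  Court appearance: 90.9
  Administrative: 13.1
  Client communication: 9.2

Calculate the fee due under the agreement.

$92,830.50

Motion practice: 119.9 × $395 = $47,360.50
Document review: 32.9 × $215 = $7,073.50
Court appearance: 90.9 × $610 = $55,449.00
Administrative: 13.1 × $85 = $1,113.50
Client communication: 9.2 × $240 = $2,208.00
Subtotal: $113,204.50
Write-off: 33.4 × $610 = $20,374.00
Total: $113,204.50 − $20,374.00 = $92,830.50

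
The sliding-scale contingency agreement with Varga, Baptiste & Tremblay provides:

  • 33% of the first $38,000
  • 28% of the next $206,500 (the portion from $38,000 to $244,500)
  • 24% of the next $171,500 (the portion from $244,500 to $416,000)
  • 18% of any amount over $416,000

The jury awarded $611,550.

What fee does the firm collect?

$146,719.00

First $38,000 at 33% = $12,540.00
Next $206,500 at 28% = $57,820.00
Next $171,500 at 24% = $41,160.00
Remaining $195,550 at 18% = $35,199.00
Fee: $12,540.00 + $57,820.00 + $41,160.00 + $35,199.00 = $146,719.00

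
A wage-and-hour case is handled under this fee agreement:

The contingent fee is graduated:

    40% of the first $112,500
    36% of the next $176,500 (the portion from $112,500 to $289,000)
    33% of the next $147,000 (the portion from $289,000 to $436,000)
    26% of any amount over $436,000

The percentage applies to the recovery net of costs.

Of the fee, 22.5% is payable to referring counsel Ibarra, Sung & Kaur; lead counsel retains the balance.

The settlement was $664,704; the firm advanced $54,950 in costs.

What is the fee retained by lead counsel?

Fee base (net of costs): $664,704 − $54,950 = $609,754
First $112,500 at 40% = $45,000.00
Next $176,500 at 36% = $63,540.00
Next $147,000 at 33% = $48,510.00
Remaining $173,754 at 26% = $45,176.04
Fee: $45,000.00 + $63,540.00 + $48,510.00 + $45,176.04 = $202,226.04
Referral share: 22.5% of $202,226.04 = $45,500.86; lead counsel retains $202,226.04 − $45,500.86 = $156,725.18.

$156,725.18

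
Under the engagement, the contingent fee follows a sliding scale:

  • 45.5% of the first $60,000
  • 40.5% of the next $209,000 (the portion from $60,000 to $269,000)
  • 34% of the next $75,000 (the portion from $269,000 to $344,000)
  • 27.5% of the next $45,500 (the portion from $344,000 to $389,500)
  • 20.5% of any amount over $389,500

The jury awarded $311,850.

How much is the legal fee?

$126,514.00

First $60,000 at 45.5% = $27,300.00
Next $209,000 at 40.5% = $84,645.00
Remaining $42,850 at 34% = $14,569.00
Fee: $27,300.00 + $84,645.00 + $14,569.00 = $126,514.00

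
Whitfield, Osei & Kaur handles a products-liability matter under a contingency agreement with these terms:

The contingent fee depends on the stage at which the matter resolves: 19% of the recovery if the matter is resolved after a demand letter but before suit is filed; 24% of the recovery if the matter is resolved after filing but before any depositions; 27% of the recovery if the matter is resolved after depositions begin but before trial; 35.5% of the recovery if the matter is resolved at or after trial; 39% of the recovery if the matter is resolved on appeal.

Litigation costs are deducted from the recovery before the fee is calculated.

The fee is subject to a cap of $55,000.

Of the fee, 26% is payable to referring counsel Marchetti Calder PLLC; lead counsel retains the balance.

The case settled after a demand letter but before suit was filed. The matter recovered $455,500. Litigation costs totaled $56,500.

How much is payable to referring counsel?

$14,300.00

Fee base (net of costs): $455,500 − $56,500 = $399,000
The matter settled after a demand letter but before suit was filed, so the 19% rate applies.
$399,000 × 19% = $75,810.00
$75,810.00 exceeds the $55,000 cap, so the fee is capped at $55,000.00.
Referral share: 26% of $55,000.00 = $14,300.00; lead counsel retains $55,000.00 − $14,300.00 = $40,700.00.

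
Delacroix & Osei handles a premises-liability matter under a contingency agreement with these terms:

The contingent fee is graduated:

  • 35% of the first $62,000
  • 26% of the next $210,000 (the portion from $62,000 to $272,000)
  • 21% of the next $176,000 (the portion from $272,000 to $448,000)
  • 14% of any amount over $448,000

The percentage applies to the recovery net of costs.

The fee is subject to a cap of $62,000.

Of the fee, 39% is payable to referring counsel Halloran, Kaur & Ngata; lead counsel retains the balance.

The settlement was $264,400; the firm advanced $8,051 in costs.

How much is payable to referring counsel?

$24,180.00

Fee base (net of costs): $264,400 − $8,051 = $256,349
First $62,000 at 35% = $21,700.00
Remaining $194,349 at 26% = $50,530.74
Fee: $21,700.00 + $50,530.74 = $72,230.74
$72,230.74 exceeds the $62,000 cap, so the fee is capped at $62,000.00.
Referral share: 39% of $62,000.00 = $24,180.00; lead counsel retains $62,000.00 − $24,180.00 = $37,820.00.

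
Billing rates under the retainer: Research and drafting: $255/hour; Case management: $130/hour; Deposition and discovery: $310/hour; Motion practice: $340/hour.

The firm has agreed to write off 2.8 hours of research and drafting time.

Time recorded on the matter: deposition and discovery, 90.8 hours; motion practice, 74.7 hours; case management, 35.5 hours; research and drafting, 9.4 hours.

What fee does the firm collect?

$59,844.00

Research and drafting: 9.4 × $255 = $2,397.00
Case management: 35.5 × $130 = $4,615.00
Deposition and discovery: 90.8 × $310 = $28,148.00
Motion practice: 74.7 × $340 = $25,398.00
Subtotal: $60,558.00
Write-off: 2.8 × $255 = $714.00
Total: $60,558.00 − $714.00 = $59,844.00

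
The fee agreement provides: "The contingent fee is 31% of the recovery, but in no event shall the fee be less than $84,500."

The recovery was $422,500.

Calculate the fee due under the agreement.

$130,975.00

31% of $422,500 = $130,975.00
That exceeds the $84,500 minimum.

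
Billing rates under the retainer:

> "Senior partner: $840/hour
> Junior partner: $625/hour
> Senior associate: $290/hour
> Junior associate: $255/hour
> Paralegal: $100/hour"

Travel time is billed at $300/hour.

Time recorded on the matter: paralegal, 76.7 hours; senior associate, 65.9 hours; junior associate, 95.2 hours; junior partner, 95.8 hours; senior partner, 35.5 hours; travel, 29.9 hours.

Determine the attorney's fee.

$149,722.00

Senior partner: 35.5 × $840 = $29,820.00
Junior partner: 95.8 × $625 = $59,875.00
Senior associate: 65.9 × $290 = $19,111.00
Junior associate: 95.2 × $255 = $24,276.00
Paralegal: 76.7 × $100 = $7,670.00
Subtotal: $29,820.00 + $59,875.00 + $19,111.00 + $24,276.00 + $7,670.00 = $140,752.00
Travel: 29.9 × $300 = $8,970.00
Total: $140,752.00 + $8,970.00 = $149,722.00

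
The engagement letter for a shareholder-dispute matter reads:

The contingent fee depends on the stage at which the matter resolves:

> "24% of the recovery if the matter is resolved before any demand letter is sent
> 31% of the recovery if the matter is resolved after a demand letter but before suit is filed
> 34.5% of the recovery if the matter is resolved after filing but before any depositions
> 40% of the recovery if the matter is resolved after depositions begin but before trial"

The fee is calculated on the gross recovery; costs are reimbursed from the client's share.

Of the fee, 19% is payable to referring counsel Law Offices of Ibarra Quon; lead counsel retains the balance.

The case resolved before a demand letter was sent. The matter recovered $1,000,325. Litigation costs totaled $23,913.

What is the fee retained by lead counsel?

Fee base is the gross recovery, $1,000,325; costs are reimbursed separately.
The matter resolved before a demand letter was sent, so the 24% rate applies.
$1,000,325 × 24% = $240,078.00
Referral share: 19% of $240,078.00 = $45,614.82; lead counsel retains $240,078.00 − $45,614.82 = $194,463.18.

$194,463.18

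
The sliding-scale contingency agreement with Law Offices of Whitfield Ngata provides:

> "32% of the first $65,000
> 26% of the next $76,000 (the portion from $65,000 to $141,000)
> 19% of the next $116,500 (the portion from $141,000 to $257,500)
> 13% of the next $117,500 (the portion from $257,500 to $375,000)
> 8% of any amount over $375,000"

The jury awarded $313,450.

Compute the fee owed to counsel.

$69,968.50

First $65,000 at 32% = $20,800.00
Next $76,000 at 26% = $19,760.00
Next $116,500 at 19% = $22,135.00
Remaining $55,950 at 13% = $7,273.50
Fee: $20,800.00 + $19,760.00 + $22,135.00 + $7,273.50 = $69,968.50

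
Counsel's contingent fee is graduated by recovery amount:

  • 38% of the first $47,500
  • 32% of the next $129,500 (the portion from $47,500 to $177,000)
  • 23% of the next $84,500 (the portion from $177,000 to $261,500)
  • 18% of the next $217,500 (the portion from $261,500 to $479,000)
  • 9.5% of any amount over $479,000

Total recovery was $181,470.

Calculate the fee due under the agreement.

$60,518.10

First $47,500 at 38% = $18,050.00
Next $129,500 at 32% = $41,440.00
Remaining $4,470 at 23% = $1,028.10
Fee: $18,050.00 + $41,440.00 + $1,028.10 = $60,518.10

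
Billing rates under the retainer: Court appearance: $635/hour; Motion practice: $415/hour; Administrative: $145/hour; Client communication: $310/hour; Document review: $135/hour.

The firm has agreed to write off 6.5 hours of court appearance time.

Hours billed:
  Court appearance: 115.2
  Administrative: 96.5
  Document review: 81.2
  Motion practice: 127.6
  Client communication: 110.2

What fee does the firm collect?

Court appearance: 115.2 × $635 = $73,152.00
Motion practice: 127.6 × $415 = $52,954.00
Administrative: 96.5 × $145 = $13,992.50
Client communication: 110.2 × $310 = $34,162.00
Document review: 81.2 × $135 = $10,962.00
Subtotal: $185,222.50
Write-off: 6.5 × $635 = $4,127.50
Total: $185,222.50 − $4,127.50 = $181,095.00

$181,095.00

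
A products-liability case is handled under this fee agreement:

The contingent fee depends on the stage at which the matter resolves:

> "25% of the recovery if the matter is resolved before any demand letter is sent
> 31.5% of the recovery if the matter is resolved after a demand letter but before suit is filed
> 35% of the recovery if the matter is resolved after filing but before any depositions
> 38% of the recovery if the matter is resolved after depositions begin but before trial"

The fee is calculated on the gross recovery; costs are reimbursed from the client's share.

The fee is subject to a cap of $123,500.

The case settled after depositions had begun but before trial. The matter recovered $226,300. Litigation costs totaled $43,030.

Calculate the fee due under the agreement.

$85,994.00

Fee base is the gross recovery, $226,300; costs are reimbursed separately.
The matter settled after depositions had begun but before trial, so the 38% rate applies.
$226,300 × 38% = $85,994.00
$85,994.00 is under the $123,500 cap.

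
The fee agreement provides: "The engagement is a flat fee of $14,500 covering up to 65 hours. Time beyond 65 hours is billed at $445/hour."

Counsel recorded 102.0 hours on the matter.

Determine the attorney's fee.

$30,965.00

Flat fee: $14,500.00
Excess hours: 102.0 − 65 = 37.0
Overrun: 37.0 × $445 = $16,465.00
Total: $14,500.00 + $16,465.00 = $30,965.00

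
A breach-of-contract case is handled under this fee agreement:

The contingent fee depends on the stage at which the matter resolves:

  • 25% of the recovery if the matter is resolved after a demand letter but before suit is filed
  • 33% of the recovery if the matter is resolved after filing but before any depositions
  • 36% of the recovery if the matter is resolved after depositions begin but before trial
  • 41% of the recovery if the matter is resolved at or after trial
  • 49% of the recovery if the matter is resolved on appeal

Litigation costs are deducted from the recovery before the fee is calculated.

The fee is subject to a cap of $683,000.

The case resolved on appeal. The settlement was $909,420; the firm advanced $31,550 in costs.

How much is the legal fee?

Fee base (net of costs): $909,420 − $31,550 = $877,870
The matter resolved on appeal, so the 49% rate applies.
$877,870 × 49% = $430,156.30
$430,156.30 is under the $683,000 cap.

$430,156.30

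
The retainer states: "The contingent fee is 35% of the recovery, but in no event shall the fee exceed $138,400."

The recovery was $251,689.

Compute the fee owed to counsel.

$88,091.15

35% of $251,689 = $88,091.15
That is under the $138,400 cap.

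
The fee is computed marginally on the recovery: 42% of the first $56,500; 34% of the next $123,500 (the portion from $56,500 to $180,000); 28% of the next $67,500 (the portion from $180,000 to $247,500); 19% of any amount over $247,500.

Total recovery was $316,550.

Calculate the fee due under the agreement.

$97,739.50

First $56,500 at 42% = $23,730.00
Next $123,500 at 34% = $41,990.00
Next $67,500 at 28% = $18,900.00
Remaining $69,050 at 19% = $13,119.50
Fee: $23,730.00 + $41,990.00 + $18,900.00 + $13,119.50 = $97,739.50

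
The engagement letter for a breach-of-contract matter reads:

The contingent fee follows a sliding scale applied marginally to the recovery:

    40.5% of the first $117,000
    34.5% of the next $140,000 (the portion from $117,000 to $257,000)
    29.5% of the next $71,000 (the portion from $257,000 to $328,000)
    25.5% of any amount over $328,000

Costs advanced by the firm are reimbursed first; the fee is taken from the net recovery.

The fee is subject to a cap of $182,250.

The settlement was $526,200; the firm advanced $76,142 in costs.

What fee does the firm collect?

$147,754.79

Fee base (net of costs): $526,200 − $76,142 = $450,058
First $117,000 at 40.5% = $47,385.00
Next $140,000 at 34.5% = $48,300.00
Next $71,000 at 29.5% = $20,945.00
Remaining $122,058 at 25.5% = $31,124.79
Fee: $47,385.00 + $48,300.00 + $20,945.00 + $31,124.79 = $147,754.79
$147,754.79 is under the $182,250 cap.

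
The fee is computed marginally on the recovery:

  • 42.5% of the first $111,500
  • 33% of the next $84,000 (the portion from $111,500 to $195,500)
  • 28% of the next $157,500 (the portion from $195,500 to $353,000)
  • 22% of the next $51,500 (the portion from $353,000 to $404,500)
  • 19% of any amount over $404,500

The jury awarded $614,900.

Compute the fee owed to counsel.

$170,513.50

First $111,500 at 42.5% = $47,387.50
Next $84,000 at 33% = $27,720.00
Next $157,500 at 28% = $44,100.00
Next $51,500 at 22% = $11,330.00
Remaining $210,400 at 19% = $39,976.00
Fee: $47,387.50 + $27,720.00 + $44,100.00 + $11,330.00 + $39,976.00 = $170,513.50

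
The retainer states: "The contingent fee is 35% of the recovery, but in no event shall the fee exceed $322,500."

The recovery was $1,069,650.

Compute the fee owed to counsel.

35% of $1,069,650 = $374,377.50
That exceeds the $322,500 cap, so the fee is capped at $322,500.

$322,500.00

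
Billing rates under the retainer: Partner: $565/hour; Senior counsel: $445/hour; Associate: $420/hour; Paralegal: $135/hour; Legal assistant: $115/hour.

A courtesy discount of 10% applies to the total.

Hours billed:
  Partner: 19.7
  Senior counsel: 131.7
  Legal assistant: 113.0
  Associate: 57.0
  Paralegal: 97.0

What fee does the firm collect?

Partner: 19.7 × $565 = $11,130.50
Senior counsel: 131.7 × $445 = $58,606.50
Associate: 57.0 × $420 = $23,940.00
Paralegal: 97.0 × $135 = $13,095.00
Legal assistant: 113.0 × $115 = $12,995.00
Subtotal: $119,767.00
Less 10% discount: −$11,976.70
Total: $119,767.00 − $11,976.70 = $107,790.30

$107,790.30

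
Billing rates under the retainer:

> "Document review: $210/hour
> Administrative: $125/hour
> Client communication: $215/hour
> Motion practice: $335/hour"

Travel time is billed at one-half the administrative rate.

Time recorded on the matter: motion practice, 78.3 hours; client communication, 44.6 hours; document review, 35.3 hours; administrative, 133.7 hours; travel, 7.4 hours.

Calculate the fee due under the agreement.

$60,407.50

Document review: 35.3 × $210 = $7,413.00
Administrative: 133.7 × $125 = $16,712.50
Client communication: 44.6 × $215 = $9,589.00
Motion practice: 78.3 × $335 = $26,230.50
Subtotal: $7,413.00 + $16,712.50 + $9,589.00 + $26,230.50 = $59,945.00
Travel: 7.4 × ($125 ÷ 2) = 7.4 × $62.50 = $462.50
Total: $59,945.00 + $462.50 = $60,407.50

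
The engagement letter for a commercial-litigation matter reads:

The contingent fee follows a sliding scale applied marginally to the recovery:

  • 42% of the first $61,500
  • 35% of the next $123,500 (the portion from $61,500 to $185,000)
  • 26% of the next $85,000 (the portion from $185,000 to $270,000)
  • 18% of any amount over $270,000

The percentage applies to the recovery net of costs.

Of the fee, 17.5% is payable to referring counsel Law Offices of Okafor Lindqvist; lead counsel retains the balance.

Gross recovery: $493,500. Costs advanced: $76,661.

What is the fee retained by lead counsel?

$97,008.47

Fee base (net of costs): $493,500 − $76,661 = $416,839
First $61,500 at 42% = $25,830.00
Next $123,500 at 35% = $43,225.00
Next $85,000 at 26% = $22,100.00
Remaining $146,839 at 18% = $26,431.02
Fee: $25,830.00 + $43,225.00 + $22,100.00 + $26,431.02 = $117,586.02
Referral share: 17.5% of $117,586.02 = $20,577.55; lead counsel retains $117,586.02 − $20,577.55 = $97,008.47.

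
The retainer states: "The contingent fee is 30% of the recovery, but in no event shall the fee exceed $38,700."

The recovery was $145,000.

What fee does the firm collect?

$38,700.00

30% of $145,000 = $43,500.00
That exceeds the $38,700 cap, so the fee is capped at $38,700.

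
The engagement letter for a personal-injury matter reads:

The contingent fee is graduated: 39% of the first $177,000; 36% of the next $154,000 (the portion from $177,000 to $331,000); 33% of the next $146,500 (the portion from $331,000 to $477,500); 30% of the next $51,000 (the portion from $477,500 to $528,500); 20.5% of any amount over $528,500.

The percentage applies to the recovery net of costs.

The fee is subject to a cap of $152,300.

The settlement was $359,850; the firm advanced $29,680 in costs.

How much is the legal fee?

$124,171.20

Fee base (net of costs): $359,850 − $29,680 = $330,170
First $177,000 at 39% = $69,030.00
Remaining $153,170 at 36% = $55,141.20
Fee: $69,030.00 + $55,141.20 = $124,171.20
$124,171.20 is under the $152,300 cap.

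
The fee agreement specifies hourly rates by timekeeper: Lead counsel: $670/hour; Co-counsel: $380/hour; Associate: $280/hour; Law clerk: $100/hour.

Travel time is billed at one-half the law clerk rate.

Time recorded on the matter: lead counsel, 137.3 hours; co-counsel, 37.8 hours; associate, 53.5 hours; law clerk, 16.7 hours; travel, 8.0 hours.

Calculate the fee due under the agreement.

Lead counsel: 137.3 × $670 = $91,991.00
Co-counsel: 37.8 × $380 = $14,364.00
Associate: 53.5 × $280 = $14,980.00
Law clerk: 16.7 × $100 = $1,670.00
Subtotal: $91,991.00 + $14,364.00 + $14,980.00 + $1,670.00 = $123,005.00
Travel: 8.0 × ($100 ÷ 2) = 8.0 × $50.00 = $400.00
Total: $123,005.00 + $400.00 = $123,405.00

$123,405.00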